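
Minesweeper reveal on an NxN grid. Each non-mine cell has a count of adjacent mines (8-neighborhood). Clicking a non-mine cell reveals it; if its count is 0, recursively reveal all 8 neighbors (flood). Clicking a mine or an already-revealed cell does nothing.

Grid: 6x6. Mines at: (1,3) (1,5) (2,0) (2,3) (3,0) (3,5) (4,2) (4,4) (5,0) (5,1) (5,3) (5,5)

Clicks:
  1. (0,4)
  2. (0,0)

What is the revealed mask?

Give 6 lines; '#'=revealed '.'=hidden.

Answer: ###.#.
###...
......
......
......
......

Derivation:
Click 1 (0,4) count=2: revealed 1 new [(0,4)] -> total=1
Click 2 (0,0) count=0: revealed 6 new [(0,0) (0,1) (0,2) (1,0) (1,1) (1,2)] -> total=7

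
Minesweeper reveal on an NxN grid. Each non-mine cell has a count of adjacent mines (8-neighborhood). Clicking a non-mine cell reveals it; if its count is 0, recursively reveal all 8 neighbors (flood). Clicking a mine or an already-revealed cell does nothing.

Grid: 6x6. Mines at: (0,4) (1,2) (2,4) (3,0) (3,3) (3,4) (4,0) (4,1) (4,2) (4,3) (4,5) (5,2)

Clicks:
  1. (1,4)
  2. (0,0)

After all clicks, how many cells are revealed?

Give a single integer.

Click 1 (1,4) count=2: revealed 1 new [(1,4)] -> total=1
Click 2 (0,0) count=0: revealed 6 new [(0,0) (0,1) (1,0) (1,1) (2,0) (2,1)] -> total=7

Answer: 7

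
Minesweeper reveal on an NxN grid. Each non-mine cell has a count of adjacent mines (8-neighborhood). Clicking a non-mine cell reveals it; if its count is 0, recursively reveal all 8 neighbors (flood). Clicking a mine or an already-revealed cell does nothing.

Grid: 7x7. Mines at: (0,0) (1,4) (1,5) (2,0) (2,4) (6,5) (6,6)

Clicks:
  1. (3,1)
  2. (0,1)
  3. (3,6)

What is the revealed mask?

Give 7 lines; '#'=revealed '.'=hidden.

Click 1 (3,1) count=1: revealed 1 new [(3,1)] -> total=1
Click 2 (0,1) count=1: revealed 1 new [(0,1)] -> total=2
Click 3 (3,6) count=0: revealed 35 new [(0,2) (0,3) (1,1) (1,2) (1,3) (2,1) (2,2) (2,3) (2,5) (2,6) (3,0) (3,2) (3,3) (3,4) (3,5) (3,6) (4,0) (4,1) (4,2) (4,3) (4,4) (4,5) (4,6) (5,0) (5,1) (5,2) (5,3) (5,4) (5,5) (5,6) (6,0) (6,1) (6,2) (6,3) (6,4)] -> total=37

Answer: .###...
.###...
.###.##
#######
#######
#######
#####..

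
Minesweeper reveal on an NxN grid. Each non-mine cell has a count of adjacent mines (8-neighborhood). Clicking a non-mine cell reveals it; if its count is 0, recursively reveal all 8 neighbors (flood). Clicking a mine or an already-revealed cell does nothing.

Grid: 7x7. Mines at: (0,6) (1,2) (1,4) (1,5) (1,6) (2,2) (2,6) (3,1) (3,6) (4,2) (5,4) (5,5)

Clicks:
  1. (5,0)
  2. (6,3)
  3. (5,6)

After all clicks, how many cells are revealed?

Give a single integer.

Answer: 11

Derivation:
Click 1 (5,0) count=0: revealed 10 new [(4,0) (4,1) (5,0) (5,1) (5,2) (5,3) (6,0) (6,1) (6,2) (6,3)] -> total=10
Click 2 (6,3) count=1: revealed 0 new [(none)] -> total=10
Click 3 (5,6) count=1: revealed 1 new [(5,6)] -> total=11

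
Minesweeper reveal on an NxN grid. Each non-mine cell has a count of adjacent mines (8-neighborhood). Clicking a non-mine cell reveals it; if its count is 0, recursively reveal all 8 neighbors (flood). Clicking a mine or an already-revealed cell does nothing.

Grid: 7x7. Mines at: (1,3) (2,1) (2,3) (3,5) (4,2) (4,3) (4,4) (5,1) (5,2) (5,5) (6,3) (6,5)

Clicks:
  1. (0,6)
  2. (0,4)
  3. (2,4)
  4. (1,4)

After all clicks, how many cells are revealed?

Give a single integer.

Answer: 9

Derivation:
Click 1 (0,6) count=0: revealed 9 new [(0,4) (0,5) (0,6) (1,4) (1,5) (1,6) (2,4) (2,5) (2,6)] -> total=9
Click 2 (0,4) count=1: revealed 0 new [(none)] -> total=9
Click 3 (2,4) count=3: revealed 0 new [(none)] -> total=9
Click 4 (1,4) count=2: revealed 0 new [(none)] -> total=9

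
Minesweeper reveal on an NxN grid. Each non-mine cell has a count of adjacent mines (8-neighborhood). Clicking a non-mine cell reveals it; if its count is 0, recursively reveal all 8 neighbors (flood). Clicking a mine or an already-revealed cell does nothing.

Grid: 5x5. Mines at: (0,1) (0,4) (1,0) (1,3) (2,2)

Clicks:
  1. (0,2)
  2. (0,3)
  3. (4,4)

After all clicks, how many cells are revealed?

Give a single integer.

Answer: 16

Derivation:
Click 1 (0,2) count=2: revealed 1 new [(0,2)] -> total=1
Click 2 (0,3) count=2: revealed 1 new [(0,3)] -> total=2
Click 3 (4,4) count=0: revealed 14 new [(2,0) (2,1) (2,3) (2,4) (3,0) (3,1) (3,2) (3,3) (3,4) (4,0) (4,1) (4,2) (4,3) (4,4)] -> total=16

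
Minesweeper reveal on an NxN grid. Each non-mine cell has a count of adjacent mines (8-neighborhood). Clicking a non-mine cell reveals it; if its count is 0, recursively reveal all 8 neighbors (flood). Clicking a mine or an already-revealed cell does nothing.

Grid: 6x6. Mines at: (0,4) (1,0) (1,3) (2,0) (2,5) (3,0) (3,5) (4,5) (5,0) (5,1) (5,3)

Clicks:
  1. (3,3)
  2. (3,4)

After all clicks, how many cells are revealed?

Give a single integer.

Click 1 (3,3) count=0: revealed 12 new [(2,1) (2,2) (2,3) (2,4) (3,1) (3,2) (3,3) (3,4) (4,1) (4,2) (4,3) (4,4)] -> total=12
Click 2 (3,4) count=3: revealed 0 new [(none)] -> total=12

Answer: 12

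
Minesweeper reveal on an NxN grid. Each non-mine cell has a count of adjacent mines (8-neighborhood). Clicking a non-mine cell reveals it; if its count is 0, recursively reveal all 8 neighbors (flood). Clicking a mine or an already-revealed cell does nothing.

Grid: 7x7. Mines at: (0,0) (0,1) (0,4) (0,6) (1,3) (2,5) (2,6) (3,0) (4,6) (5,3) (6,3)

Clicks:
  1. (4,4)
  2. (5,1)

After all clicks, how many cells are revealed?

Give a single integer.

Answer: 10

Derivation:
Click 1 (4,4) count=1: revealed 1 new [(4,4)] -> total=1
Click 2 (5,1) count=0: revealed 9 new [(4,0) (4,1) (4,2) (5,0) (5,1) (5,2) (6,0) (6,1) (6,2)] -> total=10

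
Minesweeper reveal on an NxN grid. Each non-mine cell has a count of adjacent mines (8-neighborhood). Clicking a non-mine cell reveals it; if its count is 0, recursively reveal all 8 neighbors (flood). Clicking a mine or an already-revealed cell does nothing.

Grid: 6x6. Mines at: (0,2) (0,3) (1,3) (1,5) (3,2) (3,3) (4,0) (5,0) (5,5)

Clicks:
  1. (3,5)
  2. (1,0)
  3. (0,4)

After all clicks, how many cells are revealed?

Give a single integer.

Click 1 (3,5) count=0: revealed 6 new [(2,4) (2,5) (3,4) (3,5) (4,4) (4,5)] -> total=6
Click 2 (1,0) count=0: revealed 8 new [(0,0) (0,1) (1,0) (1,1) (2,0) (2,1) (3,0) (3,1)] -> total=14
Click 3 (0,4) count=3: revealed 1 new [(0,4)] -> total=15

Answer: 15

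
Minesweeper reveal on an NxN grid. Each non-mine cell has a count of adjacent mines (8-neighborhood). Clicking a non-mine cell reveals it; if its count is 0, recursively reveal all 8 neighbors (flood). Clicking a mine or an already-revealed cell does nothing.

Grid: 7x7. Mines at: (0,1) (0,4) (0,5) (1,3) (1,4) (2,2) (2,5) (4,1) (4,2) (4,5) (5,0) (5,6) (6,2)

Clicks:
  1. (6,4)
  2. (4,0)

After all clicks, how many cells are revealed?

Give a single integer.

Click 1 (6,4) count=0: revealed 6 new [(5,3) (5,4) (5,5) (6,3) (6,4) (6,5)] -> total=6
Click 2 (4,0) count=2: revealed 1 new [(4,0)] -> total=7

Answer: 7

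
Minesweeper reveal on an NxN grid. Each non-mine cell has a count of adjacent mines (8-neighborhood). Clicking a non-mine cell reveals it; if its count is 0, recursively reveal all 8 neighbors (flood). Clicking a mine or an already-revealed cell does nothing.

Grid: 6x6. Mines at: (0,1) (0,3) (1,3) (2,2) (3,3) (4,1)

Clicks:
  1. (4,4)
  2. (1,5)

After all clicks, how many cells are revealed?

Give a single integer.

Click 1 (4,4) count=1: revealed 1 new [(4,4)] -> total=1
Click 2 (1,5) count=0: revealed 15 new [(0,4) (0,5) (1,4) (1,5) (2,4) (2,5) (3,4) (3,5) (4,2) (4,3) (4,5) (5,2) (5,3) (5,4) (5,5)] -> total=16

Answer: 16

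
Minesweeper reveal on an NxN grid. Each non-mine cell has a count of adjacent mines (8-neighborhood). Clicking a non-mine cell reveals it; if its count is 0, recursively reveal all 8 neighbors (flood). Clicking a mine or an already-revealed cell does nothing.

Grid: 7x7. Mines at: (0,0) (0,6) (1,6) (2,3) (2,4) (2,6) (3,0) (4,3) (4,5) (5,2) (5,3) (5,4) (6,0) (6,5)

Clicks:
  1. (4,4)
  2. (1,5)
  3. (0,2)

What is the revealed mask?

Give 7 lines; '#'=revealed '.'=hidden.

Answer: .#####.
.#####.
.......
.......
....#..
.......
.......

Derivation:
Click 1 (4,4) count=4: revealed 1 new [(4,4)] -> total=1
Click 2 (1,5) count=4: revealed 1 new [(1,5)] -> total=2
Click 3 (0,2) count=0: revealed 9 new [(0,1) (0,2) (0,3) (0,4) (0,5) (1,1) (1,2) (1,3) (1,4)] -> total=11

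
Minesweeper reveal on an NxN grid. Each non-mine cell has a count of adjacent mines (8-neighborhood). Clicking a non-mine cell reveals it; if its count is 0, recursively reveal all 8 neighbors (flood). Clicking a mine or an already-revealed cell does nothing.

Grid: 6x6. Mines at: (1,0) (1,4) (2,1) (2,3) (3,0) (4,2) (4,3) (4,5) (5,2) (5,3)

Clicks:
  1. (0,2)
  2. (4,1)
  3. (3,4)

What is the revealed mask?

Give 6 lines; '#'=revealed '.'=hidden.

Click 1 (0,2) count=0: revealed 6 new [(0,1) (0,2) (0,3) (1,1) (1,2) (1,3)] -> total=6
Click 2 (4,1) count=3: revealed 1 new [(4,1)] -> total=7
Click 3 (3,4) count=3: revealed 1 new [(3,4)] -> total=8

Answer: .###..
.###..
......
....#.
.#....
......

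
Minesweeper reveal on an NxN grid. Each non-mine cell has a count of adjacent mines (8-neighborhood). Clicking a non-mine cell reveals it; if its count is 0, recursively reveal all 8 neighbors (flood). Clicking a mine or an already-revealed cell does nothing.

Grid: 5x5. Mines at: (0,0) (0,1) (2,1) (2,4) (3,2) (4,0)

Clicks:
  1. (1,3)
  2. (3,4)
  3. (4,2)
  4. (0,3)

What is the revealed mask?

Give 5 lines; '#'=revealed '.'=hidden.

Click 1 (1,3) count=1: revealed 1 new [(1,3)] -> total=1
Click 2 (3,4) count=1: revealed 1 new [(3,4)] -> total=2
Click 3 (4,2) count=1: revealed 1 new [(4,2)] -> total=3
Click 4 (0,3) count=0: revealed 5 new [(0,2) (0,3) (0,4) (1,2) (1,4)] -> total=8

Answer: ..###
..###
.....
....#
..#..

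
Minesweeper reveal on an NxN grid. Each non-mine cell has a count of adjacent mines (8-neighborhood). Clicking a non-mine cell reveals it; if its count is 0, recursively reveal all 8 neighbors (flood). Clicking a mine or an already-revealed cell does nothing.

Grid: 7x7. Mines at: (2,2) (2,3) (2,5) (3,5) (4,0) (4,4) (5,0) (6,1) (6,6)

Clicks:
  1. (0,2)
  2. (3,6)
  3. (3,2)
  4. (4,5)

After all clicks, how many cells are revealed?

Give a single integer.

Click 1 (0,2) count=0: revealed 18 new [(0,0) (0,1) (0,2) (0,3) (0,4) (0,5) (0,6) (1,0) (1,1) (1,2) (1,3) (1,4) (1,5) (1,6) (2,0) (2,1) (3,0) (3,1)] -> total=18
Click 2 (3,6) count=2: revealed 1 new [(3,6)] -> total=19
Click 3 (3,2) count=2: revealed 1 new [(3,2)] -> total=20
Click 4 (4,5) count=2: revealed 1 new [(4,5)] -> total=21

Answer: 21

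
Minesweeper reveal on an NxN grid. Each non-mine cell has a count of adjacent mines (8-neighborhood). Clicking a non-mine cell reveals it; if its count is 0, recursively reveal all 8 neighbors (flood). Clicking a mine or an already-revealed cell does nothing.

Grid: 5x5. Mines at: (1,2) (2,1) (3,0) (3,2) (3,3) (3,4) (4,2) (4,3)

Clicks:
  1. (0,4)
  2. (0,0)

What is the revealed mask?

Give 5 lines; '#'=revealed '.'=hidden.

Answer: ##.##
##.##
...##
.....
.....

Derivation:
Click 1 (0,4) count=0: revealed 6 new [(0,3) (0,4) (1,3) (1,4) (2,3) (2,4)] -> total=6
Click 2 (0,0) count=0: revealed 4 new [(0,0) (0,1) (1,0) (1,1)] -> total=10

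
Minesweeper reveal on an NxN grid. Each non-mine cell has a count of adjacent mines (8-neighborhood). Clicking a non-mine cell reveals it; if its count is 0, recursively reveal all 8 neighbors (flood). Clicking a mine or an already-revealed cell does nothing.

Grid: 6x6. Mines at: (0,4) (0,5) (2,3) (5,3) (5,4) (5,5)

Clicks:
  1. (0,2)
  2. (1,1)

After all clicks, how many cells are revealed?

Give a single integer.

Answer: 20

Derivation:
Click 1 (0,2) count=0: revealed 20 new [(0,0) (0,1) (0,2) (0,3) (1,0) (1,1) (1,2) (1,3) (2,0) (2,1) (2,2) (3,0) (3,1) (3,2) (4,0) (4,1) (4,2) (5,0) (5,1) (5,2)] -> total=20
Click 2 (1,1) count=0: revealed 0 new [(none)] -> total=20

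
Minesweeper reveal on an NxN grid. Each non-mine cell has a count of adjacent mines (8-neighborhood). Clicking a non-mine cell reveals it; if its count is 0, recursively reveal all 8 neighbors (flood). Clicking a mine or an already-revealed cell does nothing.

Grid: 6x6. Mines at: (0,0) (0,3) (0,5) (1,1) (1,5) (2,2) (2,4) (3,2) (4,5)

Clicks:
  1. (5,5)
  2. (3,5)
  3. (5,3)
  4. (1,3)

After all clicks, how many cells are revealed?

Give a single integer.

Answer: 17

Derivation:
Click 1 (5,5) count=1: revealed 1 new [(5,5)] -> total=1
Click 2 (3,5) count=2: revealed 1 new [(3,5)] -> total=2
Click 3 (5,3) count=0: revealed 14 new [(2,0) (2,1) (3,0) (3,1) (4,0) (4,1) (4,2) (4,3) (4,4) (5,0) (5,1) (5,2) (5,3) (5,4)] -> total=16
Click 4 (1,3) count=3: revealed 1 new [(1,3)] -> total=17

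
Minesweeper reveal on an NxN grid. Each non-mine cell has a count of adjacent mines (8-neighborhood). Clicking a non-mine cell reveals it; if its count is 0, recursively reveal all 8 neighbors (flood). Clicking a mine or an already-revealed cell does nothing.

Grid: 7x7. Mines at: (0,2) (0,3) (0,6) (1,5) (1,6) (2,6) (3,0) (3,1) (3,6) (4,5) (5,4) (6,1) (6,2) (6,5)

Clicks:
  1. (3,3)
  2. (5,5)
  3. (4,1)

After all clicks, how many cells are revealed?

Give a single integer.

Answer: 14

Derivation:
Click 1 (3,3) count=0: revealed 12 new [(1,2) (1,3) (1,4) (2,2) (2,3) (2,4) (3,2) (3,3) (3,4) (4,2) (4,3) (4,4)] -> total=12
Click 2 (5,5) count=3: revealed 1 new [(5,5)] -> total=13
Click 3 (4,1) count=2: revealed 1 new [(4,1)] -> total=14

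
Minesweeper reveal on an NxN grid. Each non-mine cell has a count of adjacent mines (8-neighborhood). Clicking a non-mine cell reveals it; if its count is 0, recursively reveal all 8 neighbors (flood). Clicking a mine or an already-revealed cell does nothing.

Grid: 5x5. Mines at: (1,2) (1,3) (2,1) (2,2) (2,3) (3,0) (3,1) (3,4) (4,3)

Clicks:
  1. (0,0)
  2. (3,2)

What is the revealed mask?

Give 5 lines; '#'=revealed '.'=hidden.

Click 1 (0,0) count=0: revealed 4 new [(0,0) (0,1) (1,0) (1,1)] -> total=4
Click 2 (3,2) count=5: revealed 1 new [(3,2)] -> total=5

Answer: ##...
##...
.....
..#..
.....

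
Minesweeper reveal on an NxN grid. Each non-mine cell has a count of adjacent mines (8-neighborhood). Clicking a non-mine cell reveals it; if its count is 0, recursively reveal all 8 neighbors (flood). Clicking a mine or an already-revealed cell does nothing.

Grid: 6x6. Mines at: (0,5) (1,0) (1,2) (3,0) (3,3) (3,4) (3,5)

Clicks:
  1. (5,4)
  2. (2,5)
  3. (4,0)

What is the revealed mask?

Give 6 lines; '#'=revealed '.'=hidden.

Answer: ......
......
.....#
......
######
######

Derivation:
Click 1 (5,4) count=0: revealed 12 new [(4,0) (4,1) (4,2) (4,3) (4,4) (4,5) (5,0) (5,1) (5,2) (5,3) (5,4) (5,5)] -> total=12
Click 2 (2,5) count=2: revealed 1 new [(2,5)] -> total=13
Click 3 (4,0) count=1: revealed 0 new [(none)] -> total=13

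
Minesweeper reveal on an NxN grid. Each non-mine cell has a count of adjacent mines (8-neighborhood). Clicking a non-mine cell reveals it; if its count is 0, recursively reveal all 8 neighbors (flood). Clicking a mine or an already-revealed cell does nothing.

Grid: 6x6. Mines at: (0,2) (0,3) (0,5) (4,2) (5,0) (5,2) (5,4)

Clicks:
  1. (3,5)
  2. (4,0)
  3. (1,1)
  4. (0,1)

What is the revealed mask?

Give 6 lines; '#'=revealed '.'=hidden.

Click 1 (3,5) count=0: revealed 25 new [(0,0) (0,1) (1,0) (1,1) (1,2) (1,3) (1,4) (1,5) (2,0) (2,1) (2,2) (2,3) (2,4) (2,5) (3,0) (3,1) (3,2) (3,3) (3,4) (3,5) (4,0) (4,1) (4,3) (4,4) (4,5)] -> total=25
Click 2 (4,0) count=1: revealed 0 new [(none)] -> total=25
Click 3 (1,1) count=1: revealed 0 new [(none)] -> total=25
Click 4 (0,1) count=1: revealed 0 new [(none)] -> total=25

Answer: ##....
######
######
######
##.###
......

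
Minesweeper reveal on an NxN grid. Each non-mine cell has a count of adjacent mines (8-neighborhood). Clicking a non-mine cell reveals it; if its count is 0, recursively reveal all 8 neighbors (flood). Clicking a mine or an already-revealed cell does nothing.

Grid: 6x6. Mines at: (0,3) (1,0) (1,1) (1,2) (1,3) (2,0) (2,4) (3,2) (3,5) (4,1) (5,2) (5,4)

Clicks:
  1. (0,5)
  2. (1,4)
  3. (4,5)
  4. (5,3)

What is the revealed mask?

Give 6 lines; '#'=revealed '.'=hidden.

Click 1 (0,5) count=0: revealed 4 new [(0,4) (0,5) (1,4) (1,5)] -> total=4
Click 2 (1,4) count=3: revealed 0 new [(none)] -> total=4
Click 3 (4,5) count=2: revealed 1 new [(4,5)] -> total=5
Click 4 (5,3) count=2: revealed 1 new [(5,3)] -> total=6

Answer: ....##
....##
......
......
.....#
...#..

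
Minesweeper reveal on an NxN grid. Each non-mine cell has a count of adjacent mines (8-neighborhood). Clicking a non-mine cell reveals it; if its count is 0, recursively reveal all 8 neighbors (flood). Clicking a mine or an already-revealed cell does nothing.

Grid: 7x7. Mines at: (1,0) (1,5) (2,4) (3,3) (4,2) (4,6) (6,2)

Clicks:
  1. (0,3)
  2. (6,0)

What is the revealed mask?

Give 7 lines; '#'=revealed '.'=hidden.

Click 1 (0,3) count=0: revealed 11 new [(0,1) (0,2) (0,3) (0,4) (1,1) (1,2) (1,3) (1,4) (2,1) (2,2) (2,3)] -> total=11
Click 2 (6,0) count=0: revealed 9 new [(2,0) (3,0) (3,1) (4,0) (4,1) (5,0) (5,1) (6,0) (6,1)] -> total=20

Answer: .####..
.####..
####...
##.....
##.....
##.....
##.....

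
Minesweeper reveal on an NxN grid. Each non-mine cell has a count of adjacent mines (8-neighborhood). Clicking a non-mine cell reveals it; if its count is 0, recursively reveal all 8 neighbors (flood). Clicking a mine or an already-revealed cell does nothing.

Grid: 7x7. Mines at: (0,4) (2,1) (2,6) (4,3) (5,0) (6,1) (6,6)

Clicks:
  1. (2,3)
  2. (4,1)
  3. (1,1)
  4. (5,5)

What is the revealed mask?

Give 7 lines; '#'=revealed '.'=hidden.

Answer: .......
.#####.
..####.
..####.
.#.....
.....#.
.......

Derivation:
Click 1 (2,3) count=0: revealed 12 new [(1,2) (1,3) (1,4) (1,5) (2,2) (2,3) (2,4) (2,5) (3,2) (3,3) (3,4) (3,5)] -> total=12
Click 2 (4,1) count=1: revealed 1 new [(4,1)] -> total=13
Click 3 (1,1) count=1: revealed 1 new [(1,1)] -> total=14
Click 4 (5,5) count=1: revealed 1 new [(5,5)] -> total=15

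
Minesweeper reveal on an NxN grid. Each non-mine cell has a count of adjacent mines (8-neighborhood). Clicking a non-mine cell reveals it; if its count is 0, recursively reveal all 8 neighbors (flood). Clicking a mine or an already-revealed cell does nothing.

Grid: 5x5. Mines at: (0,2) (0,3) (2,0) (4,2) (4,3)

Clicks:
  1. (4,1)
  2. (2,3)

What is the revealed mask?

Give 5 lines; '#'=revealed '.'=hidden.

Answer: .....
.####
.####
.####
.#...

Derivation:
Click 1 (4,1) count=1: revealed 1 new [(4,1)] -> total=1
Click 2 (2,3) count=0: revealed 12 new [(1,1) (1,2) (1,3) (1,4) (2,1) (2,2) (2,3) (2,4) (3,1) (3,2) (3,3) (3,4)] -> total=13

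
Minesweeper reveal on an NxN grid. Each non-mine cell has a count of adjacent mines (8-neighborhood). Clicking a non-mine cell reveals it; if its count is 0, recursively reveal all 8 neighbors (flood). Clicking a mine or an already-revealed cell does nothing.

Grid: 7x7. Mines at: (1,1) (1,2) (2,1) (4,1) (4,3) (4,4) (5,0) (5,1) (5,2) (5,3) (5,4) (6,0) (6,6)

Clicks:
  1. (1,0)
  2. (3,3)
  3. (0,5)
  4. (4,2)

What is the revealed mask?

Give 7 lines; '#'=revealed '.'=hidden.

Answer: ...####
#..####
...####
...####
..#..##
.....##
.......

Derivation:
Click 1 (1,0) count=2: revealed 1 new [(1,0)] -> total=1
Click 2 (3,3) count=2: revealed 1 new [(3,3)] -> total=2
Click 3 (0,5) count=0: revealed 19 new [(0,3) (0,4) (0,5) (0,6) (1,3) (1,4) (1,5) (1,6) (2,3) (2,4) (2,5) (2,6) (3,4) (3,5) (3,6) (4,5) (4,6) (5,5) (5,6)] -> total=21
Click 4 (4,2) count=5: revealed 1 new [(4,2)] -> total=22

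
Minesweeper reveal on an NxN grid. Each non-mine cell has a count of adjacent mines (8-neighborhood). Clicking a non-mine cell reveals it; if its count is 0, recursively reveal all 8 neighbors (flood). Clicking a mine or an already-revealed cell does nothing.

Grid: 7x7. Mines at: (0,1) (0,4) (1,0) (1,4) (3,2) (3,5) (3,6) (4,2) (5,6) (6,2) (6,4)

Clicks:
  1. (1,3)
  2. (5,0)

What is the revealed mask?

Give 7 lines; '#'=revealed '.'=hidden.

Answer: .......
...#...
##.....
##.....
##.....
##.....
##.....

Derivation:
Click 1 (1,3) count=2: revealed 1 new [(1,3)] -> total=1
Click 2 (5,0) count=0: revealed 10 new [(2,0) (2,1) (3,0) (3,1) (4,0) (4,1) (5,0) (5,1) (6,0) (6,1)] -> total=11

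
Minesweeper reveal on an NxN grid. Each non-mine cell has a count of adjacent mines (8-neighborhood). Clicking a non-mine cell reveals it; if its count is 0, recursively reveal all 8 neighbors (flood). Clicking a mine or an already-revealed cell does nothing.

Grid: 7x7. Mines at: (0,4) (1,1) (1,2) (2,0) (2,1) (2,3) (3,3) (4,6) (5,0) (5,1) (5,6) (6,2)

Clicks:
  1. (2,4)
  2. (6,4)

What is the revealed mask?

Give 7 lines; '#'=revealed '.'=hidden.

Answer: .......
.......
....#..
.......
...###.
...###.
...###.

Derivation:
Click 1 (2,4) count=2: revealed 1 new [(2,4)] -> total=1
Click 2 (6,4) count=0: revealed 9 new [(4,3) (4,4) (4,5) (5,3) (5,4) (5,5) (6,3) (6,4) (6,5)] -> total=10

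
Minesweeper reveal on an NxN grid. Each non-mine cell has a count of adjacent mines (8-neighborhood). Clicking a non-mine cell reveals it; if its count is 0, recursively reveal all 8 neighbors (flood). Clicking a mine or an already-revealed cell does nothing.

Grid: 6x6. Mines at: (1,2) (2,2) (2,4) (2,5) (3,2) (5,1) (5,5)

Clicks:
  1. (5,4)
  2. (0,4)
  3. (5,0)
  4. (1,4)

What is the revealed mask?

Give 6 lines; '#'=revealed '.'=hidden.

Answer: ...###
...###
......
......
......
#...#.

Derivation:
Click 1 (5,4) count=1: revealed 1 new [(5,4)] -> total=1
Click 2 (0,4) count=0: revealed 6 new [(0,3) (0,4) (0,5) (1,3) (1,4) (1,5)] -> total=7
Click 3 (5,0) count=1: revealed 1 new [(5,0)] -> total=8
Click 4 (1,4) count=2: revealed 0 new [(none)] -> total=8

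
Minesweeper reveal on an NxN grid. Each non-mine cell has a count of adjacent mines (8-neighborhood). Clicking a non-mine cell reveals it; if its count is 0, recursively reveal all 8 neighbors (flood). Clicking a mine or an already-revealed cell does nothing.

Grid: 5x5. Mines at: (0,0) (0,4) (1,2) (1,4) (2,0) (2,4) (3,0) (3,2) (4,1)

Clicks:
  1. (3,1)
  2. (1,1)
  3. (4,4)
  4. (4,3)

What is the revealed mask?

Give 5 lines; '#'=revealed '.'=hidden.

Click 1 (3,1) count=4: revealed 1 new [(3,1)] -> total=1
Click 2 (1,1) count=3: revealed 1 new [(1,1)] -> total=2
Click 3 (4,4) count=0: revealed 4 new [(3,3) (3,4) (4,3) (4,4)] -> total=6
Click 4 (4,3) count=1: revealed 0 new [(none)] -> total=6

Answer: .....
.#...
.....
.#.##
...##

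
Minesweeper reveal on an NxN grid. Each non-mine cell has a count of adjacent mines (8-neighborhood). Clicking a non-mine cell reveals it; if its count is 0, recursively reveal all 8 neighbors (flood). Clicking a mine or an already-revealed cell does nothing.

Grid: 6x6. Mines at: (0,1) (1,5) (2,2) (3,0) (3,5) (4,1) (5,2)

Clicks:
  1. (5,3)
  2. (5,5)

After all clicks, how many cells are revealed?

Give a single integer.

Click 1 (5,3) count=1: revealed 1 new [(5,3)] -> total=1
Click 2 (5,5) count=0: revealed 5 new [(4,3) (4,4) (4,5) (5,4) (5,5)] -> total=6

Answer: 6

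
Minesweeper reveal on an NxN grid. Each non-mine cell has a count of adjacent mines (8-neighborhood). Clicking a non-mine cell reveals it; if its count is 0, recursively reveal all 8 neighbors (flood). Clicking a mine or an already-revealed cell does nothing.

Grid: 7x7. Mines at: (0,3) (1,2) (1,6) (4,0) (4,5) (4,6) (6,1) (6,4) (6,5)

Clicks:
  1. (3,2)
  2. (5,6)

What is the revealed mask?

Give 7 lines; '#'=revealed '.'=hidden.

Answer: .......
...###.
.#####.
.#####.
.####..
.####.#
.......

Derivation:
Click 1 (3,2) count=0: revealed 21 new [(1,3) (1,4) (1,5) (2,1) (2,2) (2,3) (2,4) (2,5) (3,1) (3,2) (3,3) (3,4) (3,5) (4,1) (4,2) (4,3) (4,4) (5,1) (5,2) (5,3) (5,4)] -> total=21
Click 2 (5,6) count=3: revealed 1 new [(5,6)] -> total=22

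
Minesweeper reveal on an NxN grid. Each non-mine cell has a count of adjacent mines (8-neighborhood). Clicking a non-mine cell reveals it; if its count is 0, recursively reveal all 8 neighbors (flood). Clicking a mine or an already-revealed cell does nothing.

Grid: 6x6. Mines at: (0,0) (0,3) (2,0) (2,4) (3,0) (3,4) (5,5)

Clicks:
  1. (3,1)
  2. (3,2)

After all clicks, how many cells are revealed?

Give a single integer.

Answer: 19

Derivation:
Click 1 (3,1) count=2: revealed 1 new [(3,1)] -> total=1
Click 2 (3,2) count=0: revealed 18 new [(1,1) (1,2) (1,3) (2,1) (2,2) (2,3) (3,2) (3,3) (4,0) (4,1) (4,2) (4,3) (4,4) (5,0) (5,1) (5,2) (5,3) (5,4)] -> total=19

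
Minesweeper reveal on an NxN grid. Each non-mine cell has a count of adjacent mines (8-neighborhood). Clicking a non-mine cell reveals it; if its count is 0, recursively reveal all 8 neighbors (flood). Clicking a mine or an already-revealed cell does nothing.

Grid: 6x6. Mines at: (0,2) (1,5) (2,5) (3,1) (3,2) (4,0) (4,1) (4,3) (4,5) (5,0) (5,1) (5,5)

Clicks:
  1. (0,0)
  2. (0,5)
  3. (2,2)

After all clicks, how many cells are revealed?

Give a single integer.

Answer: 8

Derivation:
Click 1 (0,0) count=0: revealed 6 new [(0,0) (0,1) (1,0) (1,1) (2,0) (2,1)] -> total=6
Click 2 (0,5) count=1: revealed 1 new [(0,5)] -> total=7
Click 3 (2,2) count=2: revealed 1 new [(2,2)] -> total=8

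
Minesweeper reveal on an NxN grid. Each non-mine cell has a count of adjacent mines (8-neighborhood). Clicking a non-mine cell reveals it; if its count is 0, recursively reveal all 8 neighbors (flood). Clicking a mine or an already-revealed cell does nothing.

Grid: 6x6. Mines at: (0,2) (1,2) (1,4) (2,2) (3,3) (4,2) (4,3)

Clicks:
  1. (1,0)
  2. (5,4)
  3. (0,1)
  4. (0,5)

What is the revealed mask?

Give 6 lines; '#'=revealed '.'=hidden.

Answer: ##...#
##....
##....
##....
##....
##..#.

Derivation:
Click 1 (1,0) count=0: revealed 12 new [(0,0) (0,1) (1,0) (1,1) (2,0) (2,1) (3,0) (3,1) (4,0) (4,1) (5,0) (5,1)] -> total=12
Click 2 (5,4) count=1: revealed 1 new [(5,4)] -> total=13
Click 3 (0,1) count=2: revealed 0 new [(none)] -> total=13
Click 4 (0,5) count=1: revealed 1 new [(0,5)] -> total=14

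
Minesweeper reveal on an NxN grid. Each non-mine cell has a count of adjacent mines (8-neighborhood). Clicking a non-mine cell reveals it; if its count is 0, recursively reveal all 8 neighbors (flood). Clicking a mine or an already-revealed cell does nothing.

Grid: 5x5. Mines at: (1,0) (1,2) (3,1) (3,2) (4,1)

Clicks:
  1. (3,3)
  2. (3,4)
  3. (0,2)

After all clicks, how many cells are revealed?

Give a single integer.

Answer: 11

Derivation:
Click 1 (3,3) count=1: revealed 1 new [(3,3)] -> total=1
Click 2 (3,4) count=0: revealed 9 new [(0,3) (0,4) (1,3) (1,4) (2,3) (2,4) (3,4) (4,3) (4,4)] -> total=10
Click 3 (0,2) count=1: revealed 1 new [(0,2)] -> total=11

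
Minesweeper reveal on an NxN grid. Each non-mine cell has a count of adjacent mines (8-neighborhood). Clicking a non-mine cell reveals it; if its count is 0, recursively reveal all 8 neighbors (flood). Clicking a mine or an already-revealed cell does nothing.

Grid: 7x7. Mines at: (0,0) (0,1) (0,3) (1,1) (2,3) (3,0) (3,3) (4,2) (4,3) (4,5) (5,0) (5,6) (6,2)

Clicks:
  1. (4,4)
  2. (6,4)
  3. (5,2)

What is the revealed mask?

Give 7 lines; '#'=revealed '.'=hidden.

Click 1 (4,4) count=3: revealed 1 new [(4,4)] -> total=1
Click 2 (6,4) count=0: revealed 6 new [(5,3) (5,4) (5,5) (6,3) (6,4) (6,5)] -> total=7
Click 3 (5,2) count=3: revealed 1 new [(5,2)] -> total=8

Answer: .......
.......
.......
.......
....#..
..####.
...###.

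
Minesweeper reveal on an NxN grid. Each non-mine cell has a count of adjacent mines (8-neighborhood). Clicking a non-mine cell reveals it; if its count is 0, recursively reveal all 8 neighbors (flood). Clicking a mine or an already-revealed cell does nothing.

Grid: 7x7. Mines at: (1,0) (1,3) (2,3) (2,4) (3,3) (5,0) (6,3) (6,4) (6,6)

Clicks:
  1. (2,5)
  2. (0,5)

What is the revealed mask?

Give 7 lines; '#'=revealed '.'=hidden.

Answer: ....###
....###
.....##
....###
....###
....###
.......

Derivation:
Click 1 (2,5) count=1: revealed 1 new [(2,5)] -> total=1
Click 2 (0,5) count=0: revealed 16 new [(0,4) (0,5) (0,6) (1,4) (1,5) (1,6) (2,6) (3,4) (3,5) (3,6) (4,4) (4,5) (4,6) (5,4) (5,5) (5,6)] -> total=17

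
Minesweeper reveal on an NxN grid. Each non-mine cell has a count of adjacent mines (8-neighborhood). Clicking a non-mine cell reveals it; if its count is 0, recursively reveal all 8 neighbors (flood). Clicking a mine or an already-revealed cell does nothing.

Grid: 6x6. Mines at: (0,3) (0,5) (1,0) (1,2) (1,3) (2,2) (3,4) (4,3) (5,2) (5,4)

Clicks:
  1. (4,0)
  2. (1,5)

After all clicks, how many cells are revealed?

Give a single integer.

Answer: 9

Derivation:
Click 1 (4,0) count=0: revealed 8 new [(2,0) (2,1) (3,0) (3,1) (4,0) (4,1) (5,0) (5,1)] -> total=8
Click 2 (1,5) count=1: revealed 1 new [(1,5)] -> total=9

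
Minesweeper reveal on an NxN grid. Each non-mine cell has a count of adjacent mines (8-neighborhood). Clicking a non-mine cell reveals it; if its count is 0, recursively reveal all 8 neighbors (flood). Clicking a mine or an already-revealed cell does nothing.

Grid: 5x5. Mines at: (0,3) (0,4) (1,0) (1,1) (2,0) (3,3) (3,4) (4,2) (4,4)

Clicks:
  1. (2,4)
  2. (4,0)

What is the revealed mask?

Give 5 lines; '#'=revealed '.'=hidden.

Answer: .....
.....
....#
##...
##...

Derivation:
Click 1 (2,4) count=2: revealed 1 new [(2,4)] -> total=1
Click 2 (4,0) count=0: revealed 4 new [(3,0) (3,1) (4,0) (4,1)] -> total=5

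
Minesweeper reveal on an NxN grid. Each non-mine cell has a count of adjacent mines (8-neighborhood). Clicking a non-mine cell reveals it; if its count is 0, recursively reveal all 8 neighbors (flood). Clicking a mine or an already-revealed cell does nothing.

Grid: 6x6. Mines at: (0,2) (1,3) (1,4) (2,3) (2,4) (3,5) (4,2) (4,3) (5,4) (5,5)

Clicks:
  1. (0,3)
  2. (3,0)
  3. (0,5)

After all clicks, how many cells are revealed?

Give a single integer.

Answer: 17

Derivation:
Click 1 (0,3) count=3: revealed 1 new [(0,3)] -> total=1
Click 2 (3,0) count=0: revealed 15 new [(0,0) (0,1) (1,0) (1,1) (1,2) (2,0) (2,1) (2,2) (3,0) (3,1) (3,2) (4,0) (4,1) (5,0) (5,1)] -> total=16
Click 3 (0,5) count=1: revealed 1 new [(0,5)] -> total=17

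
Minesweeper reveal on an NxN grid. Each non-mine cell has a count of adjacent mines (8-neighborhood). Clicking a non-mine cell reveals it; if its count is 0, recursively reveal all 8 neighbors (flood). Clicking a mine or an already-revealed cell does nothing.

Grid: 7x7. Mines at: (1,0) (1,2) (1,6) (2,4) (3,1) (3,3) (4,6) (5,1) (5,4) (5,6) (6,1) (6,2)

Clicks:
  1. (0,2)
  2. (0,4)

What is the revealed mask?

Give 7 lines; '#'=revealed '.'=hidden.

Answer: ..####.
...###.
.......
.......
.......
.......
.......

Derivation:
Click 1 (0,2) count=1: revealed 1 new [(0,2)] -> total=1
Click 2 (0,4) count=0: revealed 6 new [(0,3) (0,4) (0,5) (1,3) (1,4) (1,5)] -> total=7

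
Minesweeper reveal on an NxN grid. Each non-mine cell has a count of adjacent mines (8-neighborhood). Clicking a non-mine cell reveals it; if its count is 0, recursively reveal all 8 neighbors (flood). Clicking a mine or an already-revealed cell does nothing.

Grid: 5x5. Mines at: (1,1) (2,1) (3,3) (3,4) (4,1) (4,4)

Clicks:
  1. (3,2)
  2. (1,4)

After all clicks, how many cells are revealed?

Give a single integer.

Answer: 10

Derivation:
Click 1 (3,2) count=3: revealed 1 new [(3,2)] -> total=1
Click 2 (1,4) count=0: revealed 9 new [(0,2) (0,3) (0,4) (1,2) (1,3) (1,4) (2,2) (2,3) (2,4)] -> total=10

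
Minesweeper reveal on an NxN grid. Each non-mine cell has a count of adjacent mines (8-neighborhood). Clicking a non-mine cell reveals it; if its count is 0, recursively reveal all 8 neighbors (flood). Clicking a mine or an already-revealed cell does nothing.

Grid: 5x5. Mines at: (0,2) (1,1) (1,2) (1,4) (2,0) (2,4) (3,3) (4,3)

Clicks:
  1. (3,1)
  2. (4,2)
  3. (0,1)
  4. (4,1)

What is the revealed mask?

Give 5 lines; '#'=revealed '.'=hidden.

Click 1 (3,1) count=1: revealed 1 new [(3,1)] -> total=1
Click 2 (4,2) count=2: revealed 1 new [(4,2)] -> total=2
Click 3 (0,1) count=3: revealed 1 new [(0,1)] -> total=3
Click 4 (4,1) count=0: revealed 4 new [(3,0) (3,2) (4,0) (4,1)] -> total=7

Answer: .#...
.....
.....
###..
###..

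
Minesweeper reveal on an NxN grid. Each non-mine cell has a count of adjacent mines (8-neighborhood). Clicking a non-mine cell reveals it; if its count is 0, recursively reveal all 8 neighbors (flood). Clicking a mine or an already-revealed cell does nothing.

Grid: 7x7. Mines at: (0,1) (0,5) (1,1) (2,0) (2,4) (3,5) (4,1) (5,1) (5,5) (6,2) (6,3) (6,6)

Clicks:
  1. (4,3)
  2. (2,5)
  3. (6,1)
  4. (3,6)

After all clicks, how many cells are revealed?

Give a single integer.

Answer: 12

Derivation:
Click 1 (4,3) count=0: revealed 9 new [(3,2) (3,3) (3,4) (4,2) (4,3) (4,4) (5,2) (5,3) (5,4)] -> total=9
Click 2 (2,5) count=2: revealed 1 new [(2,5)] -> total=10
Click 3 (6,1) count=2: revealed 1 new [(6,1)] -> total=11
Click 4 (3,6) count=1: revealed 1 new [(3,6)] -> total=12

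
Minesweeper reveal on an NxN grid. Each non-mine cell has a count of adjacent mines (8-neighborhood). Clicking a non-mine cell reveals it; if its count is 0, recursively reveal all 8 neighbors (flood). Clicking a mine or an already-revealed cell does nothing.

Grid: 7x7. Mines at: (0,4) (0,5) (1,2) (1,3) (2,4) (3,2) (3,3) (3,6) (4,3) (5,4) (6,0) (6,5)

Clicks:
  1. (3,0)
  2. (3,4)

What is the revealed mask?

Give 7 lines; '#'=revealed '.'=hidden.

Click 1 (3,0) count=0: revealed 12 new [(0,0) (0,1) (1,0) (1,1) (2,0) (2,1) (3,0) (3,1) (4,0) (4,1) (5,0) (5,1)] -> total=12
Click 2 (3,4) count=3: revealed 1 new [(3,4)] -> total=13

Answer: ##.....
##.....
##.....
##..#..
##.....
##.....
.......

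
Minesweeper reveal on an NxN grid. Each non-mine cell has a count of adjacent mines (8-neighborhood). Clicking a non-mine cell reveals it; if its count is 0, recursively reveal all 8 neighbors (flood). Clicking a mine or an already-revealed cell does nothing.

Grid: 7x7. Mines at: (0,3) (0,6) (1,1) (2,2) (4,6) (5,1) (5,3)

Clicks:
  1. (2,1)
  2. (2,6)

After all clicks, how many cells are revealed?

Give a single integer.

Answer: 16

Derivation:
Click 1 (2,1) count=2: revealed 1 new [(2,1)] -> total=1
Click 2 (2,6) count=0: revealed 15 new [(1,3) (1,4) (1,5) (1,6) (2,3) (2,4) (2,5) (2,6) (3,3) (3,4) (3,5) (3,6) (4,3) (4,4) (4,5)] -> total=16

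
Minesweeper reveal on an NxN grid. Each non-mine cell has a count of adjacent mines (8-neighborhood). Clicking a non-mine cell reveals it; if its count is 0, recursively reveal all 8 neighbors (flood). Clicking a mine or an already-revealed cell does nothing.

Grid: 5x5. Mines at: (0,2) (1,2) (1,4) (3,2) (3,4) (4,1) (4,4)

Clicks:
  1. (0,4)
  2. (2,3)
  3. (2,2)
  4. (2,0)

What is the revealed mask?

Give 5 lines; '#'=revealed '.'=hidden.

Answer: ##..#
##...
####.
##...
.....

Derivation:
Click 1 (0,4) count=1: revealed 1 new [(0,4)] -> total=1
Click 2 (2,3) count=4: revealed 1 new [(2,3)] -> total=2
Click 3 (2,2) count=2: revealed 1 new [(2,2)] -> total=3
Click 4 (2,0) count=0: revealed 8 new [(0,0) (0,1) (1,0) (1,1) (2,0) (2,1) (3,0) (3,1)] -> total=11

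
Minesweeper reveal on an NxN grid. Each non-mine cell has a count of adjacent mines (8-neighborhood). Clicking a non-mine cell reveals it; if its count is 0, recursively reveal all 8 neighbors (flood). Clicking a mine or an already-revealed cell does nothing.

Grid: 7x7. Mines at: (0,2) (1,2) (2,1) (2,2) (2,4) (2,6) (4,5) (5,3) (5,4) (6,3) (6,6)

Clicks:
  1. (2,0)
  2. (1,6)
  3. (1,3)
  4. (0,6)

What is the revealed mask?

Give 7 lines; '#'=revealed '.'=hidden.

Answer: ...####
...####
#......
.......
.......
.......
.......

Derivation:
Click 1 (2,0) count=1: revealed 1 new [(2,0)] -> total=1
Click 2 (1,6) count=1: revealed 1 new [(1,6)] -> total=2
Click 3 (1,3) count=4: revealed 1 new [(1,3)] -> total=3
Click 4 (0,6) count=0: revealed 6 new [(0,3) (0,4) (0,5) (0,6) (1,4) (1,5)] -> total=9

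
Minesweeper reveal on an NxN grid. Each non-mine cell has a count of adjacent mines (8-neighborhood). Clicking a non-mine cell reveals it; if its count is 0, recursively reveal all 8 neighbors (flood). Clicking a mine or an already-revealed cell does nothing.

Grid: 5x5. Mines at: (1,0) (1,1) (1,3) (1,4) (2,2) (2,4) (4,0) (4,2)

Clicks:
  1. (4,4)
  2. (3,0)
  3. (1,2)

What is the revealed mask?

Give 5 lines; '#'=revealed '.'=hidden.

Click 1 (4,4) count=0: revealed 4 new [(3,3) (3,4) (4,3) (4,4)] -> total=4
Click 2 (3,0) count=1: revealed 1 new [(3,0)] -> total=5
Click 3 (1,2) count=3: revealed 1 new [(1,2)] -> total=6

Answer: .....
..#..
.....
#..##
...##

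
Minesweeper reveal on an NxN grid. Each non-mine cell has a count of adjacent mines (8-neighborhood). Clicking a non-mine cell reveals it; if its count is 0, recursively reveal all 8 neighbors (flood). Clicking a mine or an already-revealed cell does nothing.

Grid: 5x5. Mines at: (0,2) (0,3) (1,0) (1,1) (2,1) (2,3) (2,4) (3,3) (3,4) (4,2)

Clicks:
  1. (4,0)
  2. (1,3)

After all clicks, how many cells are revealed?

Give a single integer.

Click 1 (4,0) count=0: revealed 4 new [(3,0) (3,1) (4,0) (4,1)] -> total=4
Click 2 (1,3) count=4: revealed 1 new [(1,3)] -> total=5

Answer: 5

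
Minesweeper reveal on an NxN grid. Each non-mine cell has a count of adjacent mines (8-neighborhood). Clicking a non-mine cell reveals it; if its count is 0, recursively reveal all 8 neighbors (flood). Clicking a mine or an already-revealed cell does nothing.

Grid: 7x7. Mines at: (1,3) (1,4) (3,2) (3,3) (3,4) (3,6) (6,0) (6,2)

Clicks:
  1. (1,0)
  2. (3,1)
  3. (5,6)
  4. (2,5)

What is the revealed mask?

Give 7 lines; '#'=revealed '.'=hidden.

Click 1 (1,0) count=0: revealed 15 new [(0,0) (0,1) (0,2) (1,0) (1,1) (1,2) (2,0) (2,1) (2,2) (3,0) (3,1) (4,0) (4,1) (5,0) (5,1)] -> total=15
Click 2 (3,1) count=1: revealed 0 new [(none)] -> total=15
Click 3 (5,6) count=0: revealed 12 new [(4,3) (4,4) (4,5) (4,6) (5,3) (5,4) (5,5) (5,6) (6,3) (6,4) (6,5) (6,6)] -> total=27
Click 4 (2,5) count=3: revealed 1 new [(2,5)] -> total=28

Answer: ###....
###....
###..#.
##.....
##.####
##.####
...####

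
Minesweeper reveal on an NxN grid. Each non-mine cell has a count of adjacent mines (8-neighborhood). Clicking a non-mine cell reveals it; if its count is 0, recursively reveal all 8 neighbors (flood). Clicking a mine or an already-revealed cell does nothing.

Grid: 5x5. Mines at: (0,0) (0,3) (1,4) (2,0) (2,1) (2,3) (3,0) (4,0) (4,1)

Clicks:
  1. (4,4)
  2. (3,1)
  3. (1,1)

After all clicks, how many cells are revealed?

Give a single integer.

Click 1 (4,4) count=0: revealed 6 new [(3,2) (3,3) (3,4) (4,2) (4,3) (4,4)] -> total=6
Click 2 (3,1) count=5: revealed 1 new [(3,1)] -> total=7
Click 3 (1,1) count=3: revealed 1 new [(1,1)] -> total=8

Answer: 8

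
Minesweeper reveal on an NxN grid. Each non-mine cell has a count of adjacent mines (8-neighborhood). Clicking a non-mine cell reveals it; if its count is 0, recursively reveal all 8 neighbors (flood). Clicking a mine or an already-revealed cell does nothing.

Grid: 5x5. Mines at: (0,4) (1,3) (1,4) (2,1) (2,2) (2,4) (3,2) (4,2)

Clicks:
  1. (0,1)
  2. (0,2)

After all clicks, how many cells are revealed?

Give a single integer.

Click 1 (0,1) count=0: revealed 6 new [(0,0) (0,1) (0,2) (1,0) (1,1) (1,2)] -> total=6
Click 2 (0,2) count=1: revealed 0 new [(none)] -> total=6

Answer: 6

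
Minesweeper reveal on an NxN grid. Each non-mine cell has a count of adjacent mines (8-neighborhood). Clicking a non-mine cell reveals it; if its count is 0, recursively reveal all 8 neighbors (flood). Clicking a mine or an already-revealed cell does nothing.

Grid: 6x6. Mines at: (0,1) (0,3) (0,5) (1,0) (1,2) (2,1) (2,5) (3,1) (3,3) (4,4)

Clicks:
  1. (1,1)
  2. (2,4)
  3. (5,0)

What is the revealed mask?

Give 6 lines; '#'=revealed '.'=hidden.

Answer: ......
.#....
....#.
......
####..
####..

Derivation:
Click 1 (1,1) count=4: revealed 1 new [(1,1)] -> total=1
Click 2 (2,4) count=2: revealed 1 new [(2,4)] -> total=2
Click 3 (5,0) count=0: revealed 8 new [(4,0) (4,1) (4,2) (4,3) (5,0) (5,1) (5,2) (5,3)] -> total=10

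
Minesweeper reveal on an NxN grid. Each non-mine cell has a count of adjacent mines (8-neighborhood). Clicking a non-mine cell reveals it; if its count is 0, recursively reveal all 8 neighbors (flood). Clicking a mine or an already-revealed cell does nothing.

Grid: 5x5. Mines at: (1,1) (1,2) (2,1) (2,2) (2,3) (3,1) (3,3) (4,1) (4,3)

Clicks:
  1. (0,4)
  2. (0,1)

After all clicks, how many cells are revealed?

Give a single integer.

Click 1 (0,4) count=0: revealed 4 new [(0,3) (0,4) (1,3) (1,4)] -> total=4
Click 2 (0,1) count=2: revealed 1 new [(0,1)] -> total=5

Answer: 5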